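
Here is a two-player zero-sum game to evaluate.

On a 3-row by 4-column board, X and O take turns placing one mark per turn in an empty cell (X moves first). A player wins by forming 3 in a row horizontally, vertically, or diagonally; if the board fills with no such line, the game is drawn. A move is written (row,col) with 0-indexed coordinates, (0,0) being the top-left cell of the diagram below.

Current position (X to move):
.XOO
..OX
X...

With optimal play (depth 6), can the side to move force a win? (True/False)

X winning at [.XOO/..OX/X...]: False

ply 1, X at .XOO/..OX/X... | (0,0)=-1→XXOO/..OX/X...*; (1,0)=-1→.XOO/X.OX/X...; (1,1)=-1→.XOO/.XOX/X...; (2,1)=-1→.XOO/..OX/XX..; (2,2)=-1→.XOO/..OX/X.X.; (2,3)=-1→.XOO/..OX/X..X
ply 2, O at XXOO/..OX/X... | (1,0)=+1→XXOO/O.OX/X...*; (1,1)=-1→XXOO/.OOX/X...; (2,1)=+1→XXOO/..OX/XO..; (2,2)=+1→XXOO/..OX/X.O.; (2,3)=-1→XXOO/..OX/X..O
ply 3, X at XXOO/O.OX/X... | (1,1)=-1→XXOO/OXOX/X...*; (2,1)=-1→XXOO/O.OX/XX..; (2,2)=-1→XXOO/O.OX/X.X.; (2,3)=-1→XXOO/O.OX/X..X
ply 4, O at XXOO/OXOX/X... | (2,1)=+1→XXOO/OXOX/XO..*; (2,2)=+1→XXOO/OXOX/X.O.; (2,3)=-1→XXOO/OXOX/X..O
ply 5: XXOO/OXOX/XO.. is terminal -1 (X); from .XOO/..OX/X... depth 6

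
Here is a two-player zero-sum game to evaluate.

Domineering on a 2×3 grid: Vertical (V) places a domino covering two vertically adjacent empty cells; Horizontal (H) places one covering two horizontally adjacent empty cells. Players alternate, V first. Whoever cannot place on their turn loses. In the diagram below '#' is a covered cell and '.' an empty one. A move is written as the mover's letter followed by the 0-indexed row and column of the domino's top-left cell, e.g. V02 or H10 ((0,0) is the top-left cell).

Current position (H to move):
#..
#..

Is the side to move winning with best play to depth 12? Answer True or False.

ply 1, H at #../#.. | H01=+1→###/#..*; H11=+1→#../###
ply 2: ###/#.. is terminal -1 (V); from #../#.. depth 12

H winning at [#../#..]: True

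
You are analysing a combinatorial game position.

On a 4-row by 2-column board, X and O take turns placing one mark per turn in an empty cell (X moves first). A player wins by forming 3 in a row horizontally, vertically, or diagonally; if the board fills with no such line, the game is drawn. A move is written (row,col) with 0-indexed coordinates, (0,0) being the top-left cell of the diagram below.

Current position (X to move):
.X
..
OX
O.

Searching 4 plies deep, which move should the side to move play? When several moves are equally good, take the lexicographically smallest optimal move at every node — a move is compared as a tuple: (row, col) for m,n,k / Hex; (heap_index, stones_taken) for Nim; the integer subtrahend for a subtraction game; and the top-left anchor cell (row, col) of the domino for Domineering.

ply 1, X at .X/../OX/O. | (0,0)=-1→XX/../OX/O.; (1,0)=+0→.X/X./OX/O.; (1,1)=+1→.X/.X/OX/O.*; (3,1)=-1→.X/../OX/OX
ply 2: .X/.X/OX/O. is terminal -1 (O); from .X/../OX/O. depth 4

X's best at [.X/../OX/O.]: (1,1)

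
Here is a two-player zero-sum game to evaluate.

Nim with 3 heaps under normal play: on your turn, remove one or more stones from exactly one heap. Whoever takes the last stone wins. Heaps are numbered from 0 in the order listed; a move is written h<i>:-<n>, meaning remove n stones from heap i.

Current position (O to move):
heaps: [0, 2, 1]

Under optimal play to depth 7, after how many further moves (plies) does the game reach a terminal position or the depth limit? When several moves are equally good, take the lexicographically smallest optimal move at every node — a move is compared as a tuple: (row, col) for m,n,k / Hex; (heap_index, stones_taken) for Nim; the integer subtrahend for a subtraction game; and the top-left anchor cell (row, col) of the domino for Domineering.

PV length from [(0,2,1)]: 3 plies

ply 1, O at (0,2,1) | h1:-1=+1→(0,1,1)*; h1:-2=-1→(0,0,1); h2:-1=-1→(0,2,0)
ply 2, X at (0,1,1) | h1:-1=-1→(0,0,1)*; h2:-1=-1→(0,1,0)
ply 3, O at (0,0,1) | h2:-1=+1→(0,0,0)*
ply 4: (0,0,0) is terminal -1 (X); from (0,2,1) depth 7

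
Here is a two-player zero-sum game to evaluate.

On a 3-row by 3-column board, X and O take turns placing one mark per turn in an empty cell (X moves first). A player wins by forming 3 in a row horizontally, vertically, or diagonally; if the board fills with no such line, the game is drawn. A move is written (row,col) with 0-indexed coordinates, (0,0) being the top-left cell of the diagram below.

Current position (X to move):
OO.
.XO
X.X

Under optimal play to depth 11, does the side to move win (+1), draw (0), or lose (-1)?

value(OO./.XO/X.X, X) = +1

p1 X@[OO./.XO/X.X]: (0,2)[OOX/.XO/X.X]+1* (1,0)[OO./XXO/X.X]-1 (2,1)[OO./.XO/XXX]+1
p2 O@[OOX/.XO/X.X] terminal -1; root [OO./.XO/X.X] d11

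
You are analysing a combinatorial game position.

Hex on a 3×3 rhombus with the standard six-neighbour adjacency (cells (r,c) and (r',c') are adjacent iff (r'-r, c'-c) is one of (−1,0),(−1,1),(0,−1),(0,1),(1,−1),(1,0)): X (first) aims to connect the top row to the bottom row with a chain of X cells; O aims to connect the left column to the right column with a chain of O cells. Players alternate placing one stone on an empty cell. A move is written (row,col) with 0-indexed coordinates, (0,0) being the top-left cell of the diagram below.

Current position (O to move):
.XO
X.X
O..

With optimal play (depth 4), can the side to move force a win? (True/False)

O winning at [.XO/X.X/O..]: True

ply 1, O at .XO/X.X/O.. | (0,0)=-1→OXO/X.X/O..; (1,1)=+1→.XO/XOX/O..*; (2,1)=+1→.XO/X.X/OO.; (2,2)=+1→.XO/X.X/O.O
ply 2: .XO/XOX/O.. is terminal -1 (X); from .XO/X.X/O.. depth 4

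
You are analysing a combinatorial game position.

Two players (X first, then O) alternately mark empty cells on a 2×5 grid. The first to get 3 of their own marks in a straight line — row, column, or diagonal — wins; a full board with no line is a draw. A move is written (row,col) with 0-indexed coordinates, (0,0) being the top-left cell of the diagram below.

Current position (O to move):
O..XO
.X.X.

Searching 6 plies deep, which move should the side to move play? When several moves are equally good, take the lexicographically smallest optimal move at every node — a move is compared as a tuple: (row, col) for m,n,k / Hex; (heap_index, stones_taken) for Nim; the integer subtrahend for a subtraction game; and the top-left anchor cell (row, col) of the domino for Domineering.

p1 O@[O..XO/.X.X.]: (0,1)[OO.XO/.X.X.]-1 (0,2)[O.OXO/.X.X.]-1 (1,0)[O..XO/OX.X.]-1 (1,2)[O..XO/.XOX.]+0* (1,4)[O..XO/.X.XO]-1
p2 X@[O..XO/.XOX.]: (0,1)[OX.XO/.XOX.]+0* (0,2)[O.XXO/.XOX.]+0 (1,0)[O..XO/XXOX.]+0 (1,4)[O..XO/.XOXX]+0
p3 O@[OX.XO/.XOX.]: (0,2)[OXOXO/.XOX.]+0* (1,0)[OX.XO/OXOX.]-1 (1,4)[OX.XO/.XOXO]-1
p4 X@[OXOXO/.XOX.]: (1,0)[OXOXO/XXOX.]+0* (1,4)[OXOXO/.XOXX]+0
p5 O@[OXOXO/XXOX.]: (1,4)[OXOXO/XXOXO]+0*
p6 X@[OXOXO/XXOXO] terminal +0; root [O..XO/.X.X.] d6

O's best at [O..XO/.X.X.]: (1,2)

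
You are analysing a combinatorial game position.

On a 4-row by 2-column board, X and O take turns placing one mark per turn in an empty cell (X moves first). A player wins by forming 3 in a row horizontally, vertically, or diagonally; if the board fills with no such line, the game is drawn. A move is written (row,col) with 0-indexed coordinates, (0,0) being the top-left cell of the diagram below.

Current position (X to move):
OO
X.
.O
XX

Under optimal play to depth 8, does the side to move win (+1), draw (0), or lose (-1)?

value(OO/X./.O/XX, X) = +1

[OO/X./.O/XX] X move#1: (1,1):+0/OO/XX/.O/XX, (2,0):+1/OO/X./XO/XX*
[OO/X./XO/XX] end (terminal -1, O#2); searched OO/X./.O/XX to 8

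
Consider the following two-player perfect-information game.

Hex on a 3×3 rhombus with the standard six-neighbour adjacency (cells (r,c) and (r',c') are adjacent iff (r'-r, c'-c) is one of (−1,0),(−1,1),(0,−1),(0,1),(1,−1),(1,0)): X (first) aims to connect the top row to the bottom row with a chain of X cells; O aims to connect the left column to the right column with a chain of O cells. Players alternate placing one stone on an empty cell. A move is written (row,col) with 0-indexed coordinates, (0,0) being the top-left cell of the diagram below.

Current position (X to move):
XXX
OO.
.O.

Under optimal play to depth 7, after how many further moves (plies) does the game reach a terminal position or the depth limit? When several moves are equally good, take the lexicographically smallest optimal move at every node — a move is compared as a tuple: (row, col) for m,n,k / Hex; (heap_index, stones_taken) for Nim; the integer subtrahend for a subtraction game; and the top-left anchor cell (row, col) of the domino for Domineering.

PV length from [XXX/OO./.O.]: 2 plies

p1 X@[XXX/OO./.O.]: (1,2)[XXX/OOX/.O.]-1* (2,0)[XXX/OO./XO.]-1 (2,2)[XXX/OO./.OX]-1
p2 O@[XXX/OOX/.O.]: (2,0)[XXX/OOX/OO.]-1 (2,2)[XXX/OOX/.OO]+1*
p3 X@[XXX/OOX/.OO] terminal -1; root [XXX/OO./.O.] d7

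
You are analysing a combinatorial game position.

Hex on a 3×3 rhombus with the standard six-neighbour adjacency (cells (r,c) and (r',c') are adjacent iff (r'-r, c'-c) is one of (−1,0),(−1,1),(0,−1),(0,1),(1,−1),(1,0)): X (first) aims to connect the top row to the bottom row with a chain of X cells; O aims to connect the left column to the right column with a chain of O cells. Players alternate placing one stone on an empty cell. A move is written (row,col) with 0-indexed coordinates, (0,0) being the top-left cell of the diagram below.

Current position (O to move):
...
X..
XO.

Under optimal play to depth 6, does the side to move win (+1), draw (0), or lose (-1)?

value(.../X../XO., O) = -1

[.../X../XO.] O move#1: (0,0):-1/O../X../XO.*, (0,1):-1/.O./X../XO., (0,2):-1/..O/X../XO., (1,1):-1/.../XO./XO., (1,2):-1/.../X.O/XO., (2,2):-1/.../X../XOO
[O../X../XO.] X move#2: (0,1):+1/OX./X../XO.*, (0,2):+1/O.X/X../XO., (1,1):+1/O../XX./XO., (1,2):+1/O../X.X/XO., (2,2):+1/O../X../XOX
[OX./X../XO.] end (terminal -1, O#3); searched .../X../XO. to 6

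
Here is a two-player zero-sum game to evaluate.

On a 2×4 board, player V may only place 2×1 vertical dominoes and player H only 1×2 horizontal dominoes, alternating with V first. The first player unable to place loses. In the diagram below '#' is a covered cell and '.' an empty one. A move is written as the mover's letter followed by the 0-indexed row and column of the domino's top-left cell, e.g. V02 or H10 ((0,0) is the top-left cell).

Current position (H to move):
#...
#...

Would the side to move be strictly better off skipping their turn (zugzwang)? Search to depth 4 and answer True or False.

p1 H@[#.../#...]: H01[###./#...]+1* H02[#.##/#...]+1 H11[#.../###.]+1 H12[#.../#.##]+1
p2 V@[###./#...]: V03[####/#..#]-1*
p3 H@[####/#..#]: H11[####/####]+1*
p4 V@[####/####] terminal -1; root [#.../#...] d4
suppose H passes — search the same position with V to move:
pass> p1 V@[#.../#...]: V01[##../##..]-1 V02[#.#./#.#.]+1* V03[#..#/#..#]-1
pass> p2 H@[#.#./#.#.] terminal -1; root [#.../#...] d4
for H: play +1, pass -1

zugzwang(#.../#..., H) = False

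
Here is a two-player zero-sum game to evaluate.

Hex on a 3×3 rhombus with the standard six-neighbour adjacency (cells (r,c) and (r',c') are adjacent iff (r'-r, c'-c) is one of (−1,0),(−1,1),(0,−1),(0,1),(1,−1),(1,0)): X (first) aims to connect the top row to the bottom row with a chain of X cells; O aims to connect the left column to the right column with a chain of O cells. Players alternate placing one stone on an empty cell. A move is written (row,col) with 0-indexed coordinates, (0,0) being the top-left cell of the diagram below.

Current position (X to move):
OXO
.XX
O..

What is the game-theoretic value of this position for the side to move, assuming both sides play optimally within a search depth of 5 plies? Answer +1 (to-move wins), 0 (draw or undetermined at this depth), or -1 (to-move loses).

value(OXO/.XX/O.., X) = +1

[OXO/.XX/O..] X move#1: (1,0):+1/OXO/XXX/O..*, (2,1):+1/OXO/.XX/OX., (2,2):+1/OXO/.XX/O.X
[OXO/XXX/O..] O move#2: (2,1):-1/OXO/XXX/OO.*, (2,2):-1/OXO/XXX/O.O
[OXO/XXX/OO.] X move#3: (2,2):+1/OXO/XXX/OOX*
[OXO/XXX/OOX] end (terminal -1, O#4); searched OXO/.XX/O.. to 5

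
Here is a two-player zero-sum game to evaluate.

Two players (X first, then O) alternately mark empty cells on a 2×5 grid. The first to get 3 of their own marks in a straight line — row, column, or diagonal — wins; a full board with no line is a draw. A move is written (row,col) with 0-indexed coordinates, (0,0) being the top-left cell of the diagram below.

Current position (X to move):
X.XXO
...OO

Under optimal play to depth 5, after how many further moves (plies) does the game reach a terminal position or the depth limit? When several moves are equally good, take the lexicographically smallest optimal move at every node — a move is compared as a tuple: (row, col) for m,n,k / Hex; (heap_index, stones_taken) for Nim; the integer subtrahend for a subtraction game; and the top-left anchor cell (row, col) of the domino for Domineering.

p1 X@[X.XXO/...OO]: (0,1)[XXXXO/...OO]+1* (1,0)[X.XXO/X..OO]-1 (1,1)[X.XXO/.X.OO]-1 (1,2)[X.XXO/..XOO]+0
p2 O@[XXXXO/...OO] terminal -1; root [X.XXO/...OO] d5

PV length from [X.XXO/...OO]: 1 ply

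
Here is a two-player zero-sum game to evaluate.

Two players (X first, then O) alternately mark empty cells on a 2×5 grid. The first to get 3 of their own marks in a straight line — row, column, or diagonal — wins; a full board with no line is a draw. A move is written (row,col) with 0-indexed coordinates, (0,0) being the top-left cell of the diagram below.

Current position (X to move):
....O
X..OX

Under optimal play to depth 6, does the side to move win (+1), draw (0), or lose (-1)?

value(....O/X..OX, X) = 0

p1 X@[....O/X..OX]: (0,0)[X...O/X..OX]+0* (0,1)[.X..O/X..OX]+0 (0,2)[..X.O/X..OX]+0 (0,3)[...XO/X..OX]+0 (1,1)[....O/XX.OX]+0 (1,2)[....O/X.XOX]+0
p2 O@[X...O/X..OX]: (0,1)[XO..O/X..OX]+0* (0,2)[X.O.O/X..OX]+0 (0,3)[X..OO/X..OX]+0 (1,1)[X...O/XO.OX]+0 (1,2)[X...O/X.OOX]+0
p3 X@[XO..O/X..OX]: (0,2)[XOX.O/X..OX]+0* (0,3)[XO.XO/X..OX]+0 (1,1)[XO..O/XX.OX]+0 (1,2)[XO..O/X.XOX]+0
p4 O@[XOX.O/X..OX]: (0,3)[XOXOO/X..OX]+0* (1,1)[XOX.O/XO.OX]+0 (1,2)[XOX.O/X.OOX]+0
p5 X@[XOXOO/X..OX]: (1,1)[XOXOO/XX.OX]+0* (1,2)[XOXOO/X.XOX]+0
p6 O@[XOXOO/XX.OX]: (1,2)[XOXOO/XXOOX]+0*
p7 X@[XOXOO/XXOOX] terminal +0; root [....O/X..OX] d6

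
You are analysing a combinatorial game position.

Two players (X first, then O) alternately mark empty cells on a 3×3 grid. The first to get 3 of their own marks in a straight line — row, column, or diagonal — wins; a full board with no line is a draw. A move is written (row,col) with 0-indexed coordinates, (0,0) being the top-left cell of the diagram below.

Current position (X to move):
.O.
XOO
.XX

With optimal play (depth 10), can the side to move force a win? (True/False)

X winning at [.O./XOO/.XX]: True

p1 X@[.O./XOO/.XX]: (0,0)[XO./XOO/.XX]+0 (0,2)[.OX/XOO/.XX]+0 (2,0)[.O./XOO/XXX]+1*
p2 O@[.O./XOO/XXX] terminal -1; root [.O./XOO/.XX] d10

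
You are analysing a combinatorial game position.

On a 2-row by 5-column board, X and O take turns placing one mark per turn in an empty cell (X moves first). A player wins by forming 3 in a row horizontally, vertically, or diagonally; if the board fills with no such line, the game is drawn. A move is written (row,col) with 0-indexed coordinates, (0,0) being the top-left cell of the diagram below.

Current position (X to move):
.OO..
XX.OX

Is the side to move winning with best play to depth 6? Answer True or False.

p1 X@[.OO../XX.OX]: (0,0)[XOO../XX.OX]-1 (0,3)[.OOX./XX.OX]-1 (0,4)[.OO.X/XX.OX]-1 (1,2)[.OO../XXXOX]+1*
p2 O@[.OO../XXXOX] terminal -1; root [.OO../XX.OX] d6

X winning at [.OO../XX.OX]: True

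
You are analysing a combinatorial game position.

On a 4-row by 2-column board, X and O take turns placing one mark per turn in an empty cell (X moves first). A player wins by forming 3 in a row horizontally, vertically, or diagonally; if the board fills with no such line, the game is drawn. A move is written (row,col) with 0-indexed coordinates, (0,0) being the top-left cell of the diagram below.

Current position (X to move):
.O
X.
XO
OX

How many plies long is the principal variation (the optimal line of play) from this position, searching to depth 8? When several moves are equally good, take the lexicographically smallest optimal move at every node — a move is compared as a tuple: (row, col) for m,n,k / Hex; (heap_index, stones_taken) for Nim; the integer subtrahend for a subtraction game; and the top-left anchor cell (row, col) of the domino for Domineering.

PV length from [.O/X./XO/OX]: 1 ply

p1 X@[.O/X./XO/OX]: (0,0)[XO/X./XO/OX]+1* (1,1)[.O/XX/XO/OX]+0
p2 O@[XO/X./XO/OX] terminal -1; root [.O/X./XO/OX] d8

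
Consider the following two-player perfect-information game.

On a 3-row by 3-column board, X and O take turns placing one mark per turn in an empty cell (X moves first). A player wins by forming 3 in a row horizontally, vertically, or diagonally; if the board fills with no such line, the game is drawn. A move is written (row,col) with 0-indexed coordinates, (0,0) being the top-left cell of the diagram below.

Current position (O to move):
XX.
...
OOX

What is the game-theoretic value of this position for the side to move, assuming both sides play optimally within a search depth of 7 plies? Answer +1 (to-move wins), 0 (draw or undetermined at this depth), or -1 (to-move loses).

value(XX./.../OOX, O) = -1

p1 O@[XX./.../OOX]: (0,2)[XXO/.../OOX]-1* (1,0)[XX./O../OOX]-1 (1,1)[XX./.O./OOX]-1 (1,2)[XX./..O/OOX]-1
p2 X@[XXO/.../OOX]: (1,0)[XXO/X../OOX]-1 (1,1)[XXO/.X./OOX]+1* (1,2)[XXO/..X/OOX]-1
p3 O@[XXO/.X./OOX] terminal -1; root [XX./.../OOX] d7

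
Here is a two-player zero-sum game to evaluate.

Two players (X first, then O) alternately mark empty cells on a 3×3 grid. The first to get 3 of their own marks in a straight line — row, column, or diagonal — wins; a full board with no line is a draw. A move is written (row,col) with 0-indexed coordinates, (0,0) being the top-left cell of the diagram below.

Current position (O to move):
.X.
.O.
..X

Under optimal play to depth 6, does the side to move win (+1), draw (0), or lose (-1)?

value(.X./.O./..X, O) = 0

ply 1, O at .X./.O./..X | (0,0)=+0→OX./.O./..X*; (0,2)=+0→.XO/.O./..X; (1,0)=+0→.X./OO./..X; (1,2)=+0→.X./.OO/..X; (2,0)=-1→.X./.O./O.X; (2,1)=-1→.X./.O./.OX
ply 2, X at OX./.O./..X | (0,2)=+0→OXX/.O./..X*; (1,0)=+0→OX./XO./..X; (1,2)=+0→OX./.OX/..X; (2,0)=+0→OX./.O./X.X; (2,1)=-1→OX./.O./.XX
ply 3, O at OXX/.O./..X | (1,0)=-1→OXX/OO./..X; (1,2)=+0→OXX/.OO/..X*; (2,0)=-1→OXX/.O./O.X; (2,1)=-1→OXX/.O./.OX
ply 4, X at OXX/.OO/..X | (1,0)=+0→OXX/XOO/..X*; (2,0)=-1→OXX/.OO/X.X; (2,1)=-1→OXX/.OO/.XX
ply 5, O at OXX/XOO/..X | (2,0)=+0→OXX/XOO/O.X*; (2,1)=+0→OXX/XOO/.OX
ply 6, X at OXX/XOO/O.X | (2,1)=+0→OXX/XOO/OXX*
ply 7: OXX/XOO/OXX is terminal +0 (O); from .X./.O./..X depth 6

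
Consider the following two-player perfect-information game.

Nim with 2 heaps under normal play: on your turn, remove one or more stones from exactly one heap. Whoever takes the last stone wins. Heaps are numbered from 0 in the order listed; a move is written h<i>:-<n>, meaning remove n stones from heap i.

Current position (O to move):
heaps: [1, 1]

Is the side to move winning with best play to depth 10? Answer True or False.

p1 O@[(1,1)]: h0:-1[(0,1)]-1* h1:-1[(1,0)]-1
p2 X@[(0,1)]: h1:-1[(0,0)]+1*
p3 O@[(0,0)] terminal -1; root [(1,1)] d10

O winning at [(1,1)]: False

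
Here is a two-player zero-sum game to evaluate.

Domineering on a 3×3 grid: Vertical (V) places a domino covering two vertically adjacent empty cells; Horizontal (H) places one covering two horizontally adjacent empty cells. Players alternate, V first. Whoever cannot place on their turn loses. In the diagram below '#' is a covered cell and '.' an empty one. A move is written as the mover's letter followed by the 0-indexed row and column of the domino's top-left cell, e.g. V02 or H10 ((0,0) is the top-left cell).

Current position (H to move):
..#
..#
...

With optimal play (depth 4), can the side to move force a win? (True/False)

H winning at [..#/..#/...]: True

[..#/..#/...] H move#1: H00:-1/###/..#/..., H10:+1/..#/###/...*, H20:-1/..#/..#/##., H21:-1/..#/..#/.##
[..#/###/...] end (terminal -1, V#2); searched ..#/..#/... to 4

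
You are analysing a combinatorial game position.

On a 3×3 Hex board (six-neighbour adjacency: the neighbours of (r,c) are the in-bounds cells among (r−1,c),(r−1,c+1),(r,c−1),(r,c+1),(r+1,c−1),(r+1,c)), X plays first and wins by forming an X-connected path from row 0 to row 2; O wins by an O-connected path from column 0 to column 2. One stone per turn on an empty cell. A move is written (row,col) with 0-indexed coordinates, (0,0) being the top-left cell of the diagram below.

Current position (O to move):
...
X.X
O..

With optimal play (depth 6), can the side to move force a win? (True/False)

O winning at [.../X.X/O..]: False

p1 O@[.../X.X/O..]: (0,0)[O../X.X/O..]-1* (0,1)[.O./X.X/O..]-1 (0,2)[..O/X.X/O..]-1 (1,1)[.../XOX/O..]-1 (2,1)[.../X.X/OO.]-1 (2,2)[.../X.X/O.O]-1
p2 X@[O../X.X/O..]: (0,1)[OX./X.X/O..]+1* (0,2)[O.X/X.X/O..]+1 (1,1)[O../XXX/O..]+1 (2,1)[O../X.X/OX.]-1 (2,2)[O../X.X/O.X]-1
p3 O@[OX./X.X/O..]: (0,2)[OXO/X.X/O..]-1* (1,1)[OX./XOX/O..]-1 (2,1)[OX./X.X/OO.]-1 (2,2)[OX./X.X/O.O]-1
p4 X@[OXO/X.X/O..]: (1,1)[OXO/XXX/O..]+1* (2,1)[OXO/X.X/OX.]-1 (2,2)[OXO/X.X/O.X]-1
p5 O@[OXO/XXX/O..]: (2,1)[OXO/XXX/OO.]-1* (2,2)[OXO/XXX/O.O]-1
p6 X@[OXO/XXX/OO.]: (2,2)[OXO/XXX/OOX]+1*
p7 O@[OXO/XXX/OOX] terminal -1; root [.../X.X/O..] d6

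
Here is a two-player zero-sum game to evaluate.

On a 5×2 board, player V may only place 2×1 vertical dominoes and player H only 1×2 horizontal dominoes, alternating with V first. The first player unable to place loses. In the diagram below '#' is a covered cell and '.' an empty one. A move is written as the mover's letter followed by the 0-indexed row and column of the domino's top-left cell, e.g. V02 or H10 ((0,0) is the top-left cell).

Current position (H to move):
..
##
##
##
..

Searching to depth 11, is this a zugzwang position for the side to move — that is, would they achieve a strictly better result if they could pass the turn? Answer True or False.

zugzwang(../##/##/##/.., H) = False

p1 H@[../##/##/##/..]: H00[##/##/##/##/..]+1* H40[../##/##/##/##]+1
p2 V@[##/##/##/##/..] terminal -1; root [../##/##/##/..] d11
if H skipped the turn, V would face:
~ p1 V@[../##/##/##/..] terminal -1; root [../##/##/##/..] d11
compare (H): move=+1 vs pass=+1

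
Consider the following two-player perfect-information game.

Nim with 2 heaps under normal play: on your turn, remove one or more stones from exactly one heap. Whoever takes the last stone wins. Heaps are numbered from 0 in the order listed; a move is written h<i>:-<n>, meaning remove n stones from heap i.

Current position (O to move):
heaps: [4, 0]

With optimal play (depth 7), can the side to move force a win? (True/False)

ply 1, O at (4,0) | h0:-1=-1→(3,0); h0:-2=-1→(2,0); h0:-3=-1→(1,0); h0:-4=+1→(0,0)*
ply 2: (0,0) is terminal -1 (X); from (4,0) depth 7

O winning at [(4,0)]: True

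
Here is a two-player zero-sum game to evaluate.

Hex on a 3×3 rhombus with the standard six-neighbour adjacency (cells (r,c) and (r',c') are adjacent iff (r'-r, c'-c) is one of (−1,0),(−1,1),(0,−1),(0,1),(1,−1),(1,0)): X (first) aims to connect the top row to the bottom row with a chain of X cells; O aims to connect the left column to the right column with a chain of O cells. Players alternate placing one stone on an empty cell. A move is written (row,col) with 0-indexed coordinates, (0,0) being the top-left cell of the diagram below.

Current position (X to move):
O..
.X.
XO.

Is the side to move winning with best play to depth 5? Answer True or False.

X winning at [O../.X./XO.]: True

[O../.X./XO.] X move#1: (0,1):+1/OX./.X./XO.*, (0,2):+1/O.X/.X./XO., (1,0):+1/O../XX./XO., (1,2):+1/O../.XX/XO., (2,2):+1/O../.X./XOX
[OX./.X./XO.] end (terminal -1, O#2); searched O../.X./XO. to 5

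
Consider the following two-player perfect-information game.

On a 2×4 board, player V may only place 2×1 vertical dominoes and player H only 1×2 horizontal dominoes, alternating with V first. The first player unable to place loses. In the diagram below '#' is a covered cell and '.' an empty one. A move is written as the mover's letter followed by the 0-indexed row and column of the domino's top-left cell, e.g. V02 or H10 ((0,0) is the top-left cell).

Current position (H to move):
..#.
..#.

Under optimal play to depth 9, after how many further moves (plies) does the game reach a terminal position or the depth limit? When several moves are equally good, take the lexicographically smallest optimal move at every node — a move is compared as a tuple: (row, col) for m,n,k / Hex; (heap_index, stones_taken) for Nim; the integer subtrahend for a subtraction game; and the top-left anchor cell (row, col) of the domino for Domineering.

[..#./..#.] H move#1: H00:+1/###./..#.*, H10:+1/..#./###.
[###./..#.] V move#2: V03:-1/####/..##*
[####/..##] H move#3: H10:+1/####/####*
[####/####] end (terminal -1, V#4); searched ..#./..#. to 9

PV length from [..#./..#.]: 3 plies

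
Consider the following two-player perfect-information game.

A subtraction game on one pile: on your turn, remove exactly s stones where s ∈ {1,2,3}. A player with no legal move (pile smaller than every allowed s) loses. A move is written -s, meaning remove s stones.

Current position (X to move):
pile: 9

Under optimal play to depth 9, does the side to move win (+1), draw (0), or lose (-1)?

value(9, X) = +1

p1 X@[9]: -1[8]+1* -2[7]-1 -3[6]-1
p2 O@[8]: -1[7]-1* -2[6]-1 -3[5]-1
p3 X@[7]: -1[6]-1 -2[5]-1 -3[4]+1*
p4 O@[4]: -1[3]-1* -2[2]-1 -3[1]-1
p5 X@[3]: -1[2]-1 -2[1]-1 -3[0]+1*
p6 O@[0] terminal -1; root [9] d9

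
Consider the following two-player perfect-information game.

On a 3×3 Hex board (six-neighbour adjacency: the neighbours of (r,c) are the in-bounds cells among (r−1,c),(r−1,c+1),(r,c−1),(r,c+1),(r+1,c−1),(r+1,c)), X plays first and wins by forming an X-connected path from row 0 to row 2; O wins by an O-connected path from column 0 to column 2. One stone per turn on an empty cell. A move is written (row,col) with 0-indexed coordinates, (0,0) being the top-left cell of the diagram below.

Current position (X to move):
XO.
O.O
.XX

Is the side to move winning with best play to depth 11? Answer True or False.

ply 1, X at XO./O.O/.XX | (0,2)=-1→XOX/O.O/.XX*; (1,1)=-1→XO./OXO/.XX; (2,0)=-1→XO./O.O/XXX
ply 2, O at XOX/O.O/.XX | (1,1)=+1→XOX/OOO/.XX*; (2,0)=-1→XOX/O.O/OXX
ply 3: XOX/OOO/.XX is terminal -1 (X); from XO./O.O/.XX depth 11

X winning at [XO./O.O/.XX]: False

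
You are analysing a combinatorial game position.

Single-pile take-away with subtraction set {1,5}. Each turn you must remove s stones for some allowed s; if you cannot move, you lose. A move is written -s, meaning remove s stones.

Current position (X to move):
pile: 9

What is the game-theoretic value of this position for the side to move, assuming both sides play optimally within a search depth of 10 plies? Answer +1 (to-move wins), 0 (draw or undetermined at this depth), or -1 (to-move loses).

value(9, X) = +1

ply 1, X at 9 | -1=+1→8*; -5=+1→4
ply 2, O at 8 | -1=-1→7*; -5=-1→3
ply 3, X at 7 | -1=+1→6*; -5=+1→2
ply 4, O at 6 | -1=-1→5*; -5=-1→1
ply 5, X at 5 | -1=+1→4*; -5=+1→0
ply 6, O at 4 | -1=-1→3*
ply 7, X at 3 | -1=+1→2*
ply 8, O at 2 | -1=-1→1*
ply 9, X at 1 | -1=+1→0*
ply 10: 0 is terminal -1 (O); from 9 depth 10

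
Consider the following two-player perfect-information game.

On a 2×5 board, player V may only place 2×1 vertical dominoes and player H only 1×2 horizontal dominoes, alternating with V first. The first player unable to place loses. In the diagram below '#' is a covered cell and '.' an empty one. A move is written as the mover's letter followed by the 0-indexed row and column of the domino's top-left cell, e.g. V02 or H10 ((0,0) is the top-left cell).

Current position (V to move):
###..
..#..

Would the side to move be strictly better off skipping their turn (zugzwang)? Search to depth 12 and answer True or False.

zugzwang(###../..#.., V) = False

[###../..#..] V move#1: V03:+1/####./..##.*, V04:+1/###.#/..#.#
[####./..##.] H move#2: H10:-1/####./####.*
[####./####.] V move#3: V04:+1/#####/#####*
[#####/#####] end (terminal -1, H#4); searched ###../..#.. to 12
if V skipped the turn, H would face:
~ [###../..#..] H move#1: H03:+1/#####/..#..*, H10:-1/###../###.., H13:+1/###../..###
~ [#####/..#..] end (terminal -1, V#2); searched ###../..#.. to 12
compare (V): move=+1 vs pass=-1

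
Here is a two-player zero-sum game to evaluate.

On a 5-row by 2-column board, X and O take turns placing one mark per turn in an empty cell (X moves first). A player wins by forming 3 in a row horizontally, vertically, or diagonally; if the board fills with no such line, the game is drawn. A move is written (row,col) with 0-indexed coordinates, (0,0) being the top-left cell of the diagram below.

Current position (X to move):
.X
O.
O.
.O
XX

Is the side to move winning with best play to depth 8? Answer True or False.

p1 X@[.X/O./O./.O/XX]: (0,0)[XX/O./O./.O/XX]-1* (1,1)[.X/OX/O./.O/XX]-1 (2,1)[.X/O./OX/.O/XX]-1 (3,0)[.X/O./O./XO/XX]-1
p2 O@[XX/O./O./.O/XX]: (1,1)[XX/OO/O./.O/XX]+1* (2,1)[XX/O./OO/.O/XX]+1 (3,0)[XX/O./O./OO/XX]+1
p3 X@[XX/OO/O./.O/XX]: (2,1)[XX/OO/OX/.O/XX]-1* (3,0)[XX/OO/O./XO/XX]-1
p4 O@[XX/OO/OX/.O/XX]: (3,0)[XX/OO/OX/OO/XX]+1*
p5 X@[XX/OO/OX/OO/XX] terminal -1; root [.X/O./O./.O/XX] d8

X winning at [.X/O./O./.O/XX]: False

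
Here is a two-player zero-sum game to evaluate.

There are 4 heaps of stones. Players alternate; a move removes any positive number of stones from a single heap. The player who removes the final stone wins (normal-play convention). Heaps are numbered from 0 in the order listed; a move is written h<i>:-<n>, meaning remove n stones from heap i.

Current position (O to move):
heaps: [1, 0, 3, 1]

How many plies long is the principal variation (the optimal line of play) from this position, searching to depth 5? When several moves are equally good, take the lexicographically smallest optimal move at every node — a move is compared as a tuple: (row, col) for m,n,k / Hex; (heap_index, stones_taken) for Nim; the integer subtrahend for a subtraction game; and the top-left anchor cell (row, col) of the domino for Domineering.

p1 O@[(1,0,3,1)]: h0:-1[(0,0,3,1)]-1 h2:-1[(1,0,2,1)]-1 h2:-2[(1,0,1,1)]-1 h2:-3[(1,0,0,1)]+1* h3:-1[(1,0,3,0)]-1
p2 X@[(1,0,0,1)]: h0:-1[(0,0,0,1)]-1* h3:-1[(1,0,0,0)]-1
p3 O@[(0,0,0,1)]: h3:-1[(0,0,0,0)]+1*
p4 X@[(0,0,0,0)] terminal -1; root [(1,0,3,1)] d5

PV length from [(1,0,3,1)]: 3 plies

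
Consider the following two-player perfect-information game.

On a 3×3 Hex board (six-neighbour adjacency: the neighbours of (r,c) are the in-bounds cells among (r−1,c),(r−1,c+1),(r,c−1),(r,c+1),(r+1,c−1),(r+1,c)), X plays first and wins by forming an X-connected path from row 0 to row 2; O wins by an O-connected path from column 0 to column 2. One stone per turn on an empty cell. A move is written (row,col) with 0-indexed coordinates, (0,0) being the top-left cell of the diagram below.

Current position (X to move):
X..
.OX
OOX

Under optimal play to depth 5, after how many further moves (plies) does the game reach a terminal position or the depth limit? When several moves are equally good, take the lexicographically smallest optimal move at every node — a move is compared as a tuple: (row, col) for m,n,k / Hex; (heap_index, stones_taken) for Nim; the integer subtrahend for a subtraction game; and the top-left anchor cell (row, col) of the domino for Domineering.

p1 X@[X../.OX/OOX]: (0,1)[XX./.OX/OOX]-1 (0,2)[X.X/.OX/OOX]+1* (1,0)[X../XOX/OOX]-1
p2 O@[X.X/.OX/OOX] terminal -1; root [X../.OX/OOX] d5

PV length from [X../.OX/OOX]: 1 ply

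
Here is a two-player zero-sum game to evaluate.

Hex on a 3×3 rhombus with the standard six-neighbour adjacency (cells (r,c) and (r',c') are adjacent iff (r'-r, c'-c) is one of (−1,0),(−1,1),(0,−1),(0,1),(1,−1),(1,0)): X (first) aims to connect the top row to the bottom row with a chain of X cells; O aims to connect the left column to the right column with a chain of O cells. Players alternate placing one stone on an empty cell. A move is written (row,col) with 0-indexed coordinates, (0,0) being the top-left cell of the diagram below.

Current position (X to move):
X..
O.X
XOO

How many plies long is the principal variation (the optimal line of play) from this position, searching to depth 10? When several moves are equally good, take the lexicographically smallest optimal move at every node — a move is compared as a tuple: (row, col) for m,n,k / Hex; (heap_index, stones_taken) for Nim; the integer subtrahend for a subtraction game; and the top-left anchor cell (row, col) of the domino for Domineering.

PV length from [X../O.X/XOO]: 3 plies

ply 1, X at X../O.X/XOO | (0,1)=-1→XX./O.X/XOO; (0,2)=-1→X.X/O.X/XOO; (1,1)=+1→X../OXX/XOO*
ply 2, O at X../OXX/XOO | (0,1)=-1→XO./OXX/XOO*; (0,2)=-1→X.O/OXX/XOO
ply 3, X at XO./OXX/XOO | (0,2)=+1→XOX/OXX/XOO*
ply 4: XOX/OXX/XOO is terminal -1 (O); from X../O.X/XOO depth 10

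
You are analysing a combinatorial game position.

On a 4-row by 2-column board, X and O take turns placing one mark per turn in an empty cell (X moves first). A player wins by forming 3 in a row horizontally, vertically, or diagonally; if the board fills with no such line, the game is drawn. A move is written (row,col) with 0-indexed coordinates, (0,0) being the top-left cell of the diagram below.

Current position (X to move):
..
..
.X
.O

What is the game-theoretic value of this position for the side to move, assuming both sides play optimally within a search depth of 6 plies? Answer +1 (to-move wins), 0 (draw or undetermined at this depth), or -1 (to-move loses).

[../../.X/.O] X move#1: (0,0):+0/X./../.X/.O*, (0,1):+0/.X/../.X/.O, (1,0):+0/../X./.X/.O, (1,1):+0/../.X/.X/.O, (2,0):+0/../../XX/.O, (3,0):+0/../../.X/XO
[X./../.X/.O] O move#2: (0,1):+0/XO/../.X/.O*, (1,0):+0/X./O./.X/.O, (1,1):+0/X./.O/.X/.O, (2,0):+0/X./../OX/.O, (3,0):+0/X./../.X/OO
[XO/../.X/.O] X move#3: (1,0):+0/XO/X./.X/.O*, (1,1):+0/XO/.X/.X/.O, (2,0):+0/XO/../XX/.O, (3,0):+0/XO/../.X/XO
[XO/X./.X/.O] O move#4: (1,1):-1/XO/XO/.X/.O, (2,0):+0/XO/X./OX/.O*, (3,0):-1/XO/X./.X/OO
[XO/X./OX/.O] X move#5: (1,1):+0/XO/XX/OX/.O*, (3,0):+0/XO/X./OX/XO
[XO/XX/OX/.O] O move#6: (3,0):+0/XO/XX/OX/OO*
[XO/XX/OX/OO] end (terminal +0, X#7); searched ../../.X/.O to 6

value(../../.X/.O, X) = 0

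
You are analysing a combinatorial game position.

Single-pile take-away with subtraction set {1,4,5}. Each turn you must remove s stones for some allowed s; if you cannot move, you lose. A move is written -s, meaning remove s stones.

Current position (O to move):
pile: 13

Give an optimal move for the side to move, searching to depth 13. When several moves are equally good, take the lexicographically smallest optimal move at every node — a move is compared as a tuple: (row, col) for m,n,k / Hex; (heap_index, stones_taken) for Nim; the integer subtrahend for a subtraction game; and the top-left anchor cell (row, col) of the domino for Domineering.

O's best at [13]: -5

p1 O@[13]: -1[12]-1 -4[9]-1 -5[8]+1*
p2 X@[8]: -1[7]-1* -4[4]-1 -5[3]-1
p3 O@[7]: -1[6]-1 -4[3]-1 -5[2]+1*
p4 X@[2]: -1[1]-1*
p5 O@[1]: -1[0]+1*
p6 X@[0] terminal -1; root [13] d13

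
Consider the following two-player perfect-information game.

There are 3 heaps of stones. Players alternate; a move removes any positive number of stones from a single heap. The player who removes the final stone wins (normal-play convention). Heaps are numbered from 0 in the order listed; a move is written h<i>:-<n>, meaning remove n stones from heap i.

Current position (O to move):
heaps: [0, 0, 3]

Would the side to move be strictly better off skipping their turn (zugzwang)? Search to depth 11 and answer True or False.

ply 1, O at (0,0,3) | h2:-1=-1→(0,0,2); h2:-2=-1→(0,0,1); h2:-3=+1→(0,0,0)*
ply 2: (0,0,0) is terminal -1 (X); from (0,0,3) depth 11
pass branch (X moves first from the same position):
  | ply 1, X at (0,0,3) | h2:-1=-1→(0,0,2); h2:-2=-1→(0,0,1); h2:-3=+1→(0,0,0)*
  | ply 2: (0,0,0) is terminal -1 (O); from (0,0,3) depth 11
O moving scores +1; O passing scores -1

zugzwang((0,0,3), O) = False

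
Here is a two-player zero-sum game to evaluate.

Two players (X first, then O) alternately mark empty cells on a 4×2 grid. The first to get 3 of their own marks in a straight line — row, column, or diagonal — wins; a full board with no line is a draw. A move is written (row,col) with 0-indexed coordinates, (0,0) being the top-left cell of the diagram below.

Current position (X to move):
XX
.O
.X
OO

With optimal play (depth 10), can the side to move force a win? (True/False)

X winning at [XX/.O/.X/OO]: False

ply 1, X at XX/.O/.X/OO | (1,0)=+0→XX/XO/.X/OO*; (2,0)=+0→XX/.O/XX/OO
ply 2, O at XX/XO/.X/OO | (2,0)=+0→XX/XO/OX/OO*
ply 3: XX/XO/OX/OO is terminal +0 (X); from XX/.O/.X/OO depth 10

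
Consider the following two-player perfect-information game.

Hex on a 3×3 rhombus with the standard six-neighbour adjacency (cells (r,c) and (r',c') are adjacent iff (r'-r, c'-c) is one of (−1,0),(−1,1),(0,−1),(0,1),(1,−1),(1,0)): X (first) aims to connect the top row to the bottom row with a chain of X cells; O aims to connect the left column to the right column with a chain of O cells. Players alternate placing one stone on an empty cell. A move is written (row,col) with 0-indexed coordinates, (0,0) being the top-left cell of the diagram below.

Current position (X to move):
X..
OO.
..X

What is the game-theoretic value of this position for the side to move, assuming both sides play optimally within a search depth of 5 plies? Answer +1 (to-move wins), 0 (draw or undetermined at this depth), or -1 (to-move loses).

value(X../OO./..X, X) = -1

[X../OO./..X] X move#1: (0,1):-1/XX./OO./..X*, (0,2):-1/X.X/OO./..X, (1,2):-1/X../OOX/..X, (2,0):-1/X../OO./X.X, (2,1):-1/X../OO./.XX
[XX./OO./..X] O move#2: (0,2):+1/XXO/OO./..X*, (1,2):+1/XX./OOO/..X, (2,0):+1/XX./OO./O.X, (2,1):+1/XX./OO./.OX
[XXO/OO./..X] end (terminal -1, X#3); searched X../OO./..X to 5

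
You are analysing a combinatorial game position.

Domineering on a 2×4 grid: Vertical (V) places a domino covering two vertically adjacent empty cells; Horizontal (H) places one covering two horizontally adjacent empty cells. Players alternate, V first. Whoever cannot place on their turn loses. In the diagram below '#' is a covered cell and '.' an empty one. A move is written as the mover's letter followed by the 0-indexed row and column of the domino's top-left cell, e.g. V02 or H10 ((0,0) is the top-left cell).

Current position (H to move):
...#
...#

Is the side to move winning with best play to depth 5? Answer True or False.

H winning at [...#/...#]: True

p1 H@[...#/...#]: H00[##.#/...#]+1* H01[.###/...#]+1 H10[...#/##.#]+1 H11[...#/.###]+1
p2 V@[##.#/...#]: V02[####/..##]-1*
p3 H@[####/..##]: H10[####/####]+1*
p4 V@[####/####] terminal -1; root [...#/...#] d5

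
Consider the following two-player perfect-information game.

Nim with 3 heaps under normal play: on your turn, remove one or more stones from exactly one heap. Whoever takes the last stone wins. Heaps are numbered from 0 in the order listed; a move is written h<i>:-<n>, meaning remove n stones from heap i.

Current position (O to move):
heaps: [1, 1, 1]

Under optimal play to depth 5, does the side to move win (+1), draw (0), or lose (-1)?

value((1,1,1), O) = +1

[(1,1,1)] O move#1: h0:-1:+1/(0,1,1)*, h1:-1:+1/(1,0,1), h2:-1:+1/(1,1,0)
[(0,1,1)] X move#2: h1:-1:-1/(0,0,1)*, h2:-1:-1/(0,1,0)
[(0,0,1)] O move#3: h2:-1:+1/(0,0,0)*
[(0,0,0)] end (terminal -1, X#4); searched (1,1,1) to 5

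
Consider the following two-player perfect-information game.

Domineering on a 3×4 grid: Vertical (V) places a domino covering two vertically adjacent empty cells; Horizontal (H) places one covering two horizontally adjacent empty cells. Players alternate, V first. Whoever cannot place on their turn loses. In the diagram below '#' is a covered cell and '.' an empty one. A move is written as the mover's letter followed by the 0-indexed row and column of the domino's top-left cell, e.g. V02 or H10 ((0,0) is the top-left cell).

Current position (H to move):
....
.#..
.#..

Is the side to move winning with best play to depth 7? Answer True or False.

H winning at [..../.#../.#..]: True

ply 1, H at ..../.#../.#.. | H00=-1→##../.#../.#..; H01=-1→.##./.#../.#..; H02=-1→..##/.#../.#..; H12=+1→..../.###/.#..*; H22=-1→..../.#../.###
ply 2, V at ..../.###/.#.. | V00=-1→#.../####/.#..*; V10=-1→..../####/##..
ply 3, H at #.../####/.#.. | H01=+1→###./####/.#..*; H02=+1→#.##/####/.#..; H22=+1→#.../####/.###
ply 4: ###./####/.#.. is terminal -1 (V); from ..../.#../.#.. depth 7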